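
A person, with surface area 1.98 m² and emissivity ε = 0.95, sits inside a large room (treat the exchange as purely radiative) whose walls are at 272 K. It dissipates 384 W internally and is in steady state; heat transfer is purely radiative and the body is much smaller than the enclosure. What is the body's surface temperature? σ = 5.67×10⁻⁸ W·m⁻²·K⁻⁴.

For a small grey body in a large enclosure, net radiated power = εσA(T⁴ − T_w⁴).
Steady state: P = εσA(T⁴ − T_w⁴) with A = 1.98 m².
T⁴ = P/(εσA) + T_w⁴ = 384/(0.95·5.67×10⁻⁸·1.980) + (272)⁴
    = 3.600×10⁹ + 5.474×10⁹ = 9.074×10⁹ K⁴.

T ≈ 309 K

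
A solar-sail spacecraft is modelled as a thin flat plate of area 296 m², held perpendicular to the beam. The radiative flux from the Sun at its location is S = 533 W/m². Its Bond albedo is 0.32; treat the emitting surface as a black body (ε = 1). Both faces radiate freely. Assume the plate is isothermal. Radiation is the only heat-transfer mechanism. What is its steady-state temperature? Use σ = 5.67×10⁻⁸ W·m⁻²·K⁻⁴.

At equilibrium, absorbed power = emitted power.
Absorbing cross-section = A = 296.0 m²; emitting surface = 2A = 592.0 m² (ratio 2).
(1−a)S·A_cross = εσ·A_surf·T⁴  ⇒  T⁴ = (1−a)S/(2σ).
T⁴ = 0.680·533/(2·5.67×10⁻⁸) = 3.196×10⁹ K⁴.
T = (3.196×10⁹)^(1/4).

T ≈ 238 K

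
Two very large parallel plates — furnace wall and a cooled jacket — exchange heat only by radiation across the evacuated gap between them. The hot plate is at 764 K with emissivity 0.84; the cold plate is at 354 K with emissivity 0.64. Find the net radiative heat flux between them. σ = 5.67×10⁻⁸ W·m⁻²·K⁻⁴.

For two infinite grey parallel plates, q = σ(T₁⁴ − T₂⁴)/(1/ε₁ + 1/ε₂ − 1).
T₁⁴ − T₂⁴ = 3.407×10¹¹ − 1.570×10¹⁰ = 3.250×10¹¹ K⁴.
1/ε₁ + 1/ε₂ − 1 = 1.190 + 1.562 − 1 = 1.753.
q = 5.67×10⁻⁸ × 3.250×10¹¹ / 1.753.

q ≈ 10500 W/m²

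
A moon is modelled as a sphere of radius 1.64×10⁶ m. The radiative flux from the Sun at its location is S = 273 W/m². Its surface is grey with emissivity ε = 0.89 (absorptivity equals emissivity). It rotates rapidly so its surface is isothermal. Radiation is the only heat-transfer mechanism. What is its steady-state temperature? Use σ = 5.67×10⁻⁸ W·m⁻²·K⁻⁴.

T ≈ 186 K

At equilibrium, absorbed power = emitted power.
Absorbing cross-section = πr² = 8.450×10¹² m²; emitting surface = 4πr² = 3.380×10¹³ m² (ratio 4).
εS·A_cross = εσ·A_surf·T⁴  ⇒  T⁴ = S/(4σ)   (ε cancels).
T⁴ = 273/(4·5.67×10⁻⁸) = 1.204×10⁹ K⁴.
T = (1.204×10⁹)^(1/4).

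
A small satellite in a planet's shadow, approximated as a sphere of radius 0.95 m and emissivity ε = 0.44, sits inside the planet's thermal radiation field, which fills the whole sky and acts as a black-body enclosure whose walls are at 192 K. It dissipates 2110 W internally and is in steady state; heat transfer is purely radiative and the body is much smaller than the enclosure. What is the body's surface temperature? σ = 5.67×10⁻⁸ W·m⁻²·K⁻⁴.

T ≈ 306 K

For a small grey body in a large enclosure, net radiated power = εσA(T⁴ − T_w⁴).
Steady state: P = εσA(T⁴ − T_w⁴) with A = 4πr² = 11.34 m².
T⁴ = P/(εσA) + T_w⁴ = 2110/(0.44·5.67×10⁻⁸·11.34) + (192)⁴
    = 7.457×10⁹ + 1.359×10⁹ = 8.816×10⁹ K⁴.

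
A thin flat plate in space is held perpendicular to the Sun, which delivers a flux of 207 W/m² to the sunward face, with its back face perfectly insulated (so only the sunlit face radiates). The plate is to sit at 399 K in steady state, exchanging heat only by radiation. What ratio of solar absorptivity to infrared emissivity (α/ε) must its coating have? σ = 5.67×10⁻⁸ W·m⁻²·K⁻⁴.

α/ε ≈ 6.94

Balance: αS·A = εσ·1A·T⁴ ⇒ α/ε = σT⁴/S.
α/ε = 5.67×10⁻⁸·(399)⁴/207 = 5.67×10⁻⁸·2.534×10¹⁰/207.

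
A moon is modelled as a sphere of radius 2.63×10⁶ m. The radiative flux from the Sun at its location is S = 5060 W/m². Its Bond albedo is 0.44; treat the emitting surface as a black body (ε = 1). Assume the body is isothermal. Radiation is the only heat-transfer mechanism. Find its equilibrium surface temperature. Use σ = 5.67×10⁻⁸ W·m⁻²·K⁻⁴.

T ≈ 334 K

At equilibrium, absorbed power = emitted power.
Absorbing cross-section = πr² = 2.173×10¹³ m²; emitting surface = 4πr² = 8.692×10¹³ m² (ratio 4).
(1−a)S·A_cross = εσ·A_surf·T⁴  ⇒  T⁴ = (1−a)S/(4σ).
T⁴ = 0.560·5060/(4·5.67×10⁻⁸) = 1.249×10¹⁰ K⁴.
T = (1.249×10¹⁰)^(1/4).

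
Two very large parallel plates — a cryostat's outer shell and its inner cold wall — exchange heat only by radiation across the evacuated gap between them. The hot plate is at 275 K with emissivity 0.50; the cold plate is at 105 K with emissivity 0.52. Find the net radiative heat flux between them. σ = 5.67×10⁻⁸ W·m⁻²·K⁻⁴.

For two infinite grey parallel plates, q = σ(T₁⁴ − T₂⁴)/(1/ε₁ + 1/ε₂ − 1).
T₁⁴ − T₂⁴ = 5.719×10⁹ − 1.216×10⁸ = 5.598×10⁹ K⁴.
1/ε₁ + 1/ε₂ − 1 = 2.000 + 1.923 − 1 = 2.923.
q = 5.67×10⁻⁸ × 5.598×10⁹ / 2.923.

q ≈ 109 W/m²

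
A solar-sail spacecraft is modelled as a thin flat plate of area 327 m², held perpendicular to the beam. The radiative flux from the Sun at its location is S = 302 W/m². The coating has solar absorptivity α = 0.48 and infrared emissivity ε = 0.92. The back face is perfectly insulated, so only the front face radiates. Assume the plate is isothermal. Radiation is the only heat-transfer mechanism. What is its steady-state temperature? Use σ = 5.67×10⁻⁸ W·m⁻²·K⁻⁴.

At equilibrium, absorbed power = emitted power.
Absorbing cross-section = A = 327.0 m²; emitting surface = A = 327.0 m² (ratio 1).
αS·A_cross = εσ·A_surf·T⁴  ⇒  T⁴ = αS/(ε·1σ).
T⁴ = 0.480·302/(0.92·1·5.67×10⁻⁸) = 2.779×10⁹ K⁴.
T = (2.779×10⁹)^(1/4).

T ≈ 230 K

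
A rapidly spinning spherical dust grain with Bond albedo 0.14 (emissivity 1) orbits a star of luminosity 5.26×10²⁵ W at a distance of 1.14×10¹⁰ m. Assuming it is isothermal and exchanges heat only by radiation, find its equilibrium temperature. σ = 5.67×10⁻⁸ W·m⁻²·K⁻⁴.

T ≈ 591 K

First find the stellar flux at distance d: S = L/(4πd²) = 5.26×10²⁵/(4π·(1.14×10¹⁰)²) = 32210 W/m².
For an isothermal sphere, absorbed (1−a)S·πr² = emitted σ·4πr²·T⁴, so T⁴ = (1−a)S/(4σ).
T⁴ = 0.860·32210/(4·5.67×10⁻⁸) = 1.221×10¹¹ K⁴.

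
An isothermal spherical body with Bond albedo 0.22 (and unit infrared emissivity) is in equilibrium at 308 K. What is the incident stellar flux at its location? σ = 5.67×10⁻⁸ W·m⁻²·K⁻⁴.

S ≈ 2620 W/m²

(1−a)S·πr² = σ·4πr²·T⁴ ⇒ S = 4σT⁴/(1−a).
S = 4·5.67×10⁻⁸·8.999×10⁹/0.780.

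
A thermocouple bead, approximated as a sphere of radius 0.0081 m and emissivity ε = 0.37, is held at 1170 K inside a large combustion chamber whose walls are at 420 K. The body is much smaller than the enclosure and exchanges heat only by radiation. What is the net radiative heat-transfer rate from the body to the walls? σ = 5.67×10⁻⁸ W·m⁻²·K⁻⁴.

For a small grey body in a large enclosure: P_net = εσA(T_body⁴ − T_wall⁴).
A = 4πr² = 8.245×10⁻⁴ m²; T_body⁴ − T_wall⁴ = 1.874×10¹² − 3.112×10¹⁰ = 1.843×10¹² K⁴.
|P_net| = 0.37·5.67×10⁻⁸·8.245×10⁻⁴·1.843×10¹².

P_net ≈ 31.9 W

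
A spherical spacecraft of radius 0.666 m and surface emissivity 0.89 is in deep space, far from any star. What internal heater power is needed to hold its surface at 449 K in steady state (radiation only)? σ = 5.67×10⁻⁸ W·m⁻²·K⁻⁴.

P = εσ·4πr²·T⁴.
4πr² = 5.574 m²; T⁴ = 4.064×10¹⁰ K⁴.
P = 0.89·5.67×10⁻⁸·5.574·4.064×10¹⁰.

P ≈ 11400 W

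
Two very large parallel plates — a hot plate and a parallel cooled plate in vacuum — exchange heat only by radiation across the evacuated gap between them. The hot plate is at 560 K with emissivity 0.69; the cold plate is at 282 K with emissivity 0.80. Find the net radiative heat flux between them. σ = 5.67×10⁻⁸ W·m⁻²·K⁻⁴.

q ≈ 3070 W/m²

For two infinite grey parallel plates, q = σ(T₁⁴ − T₂⁴)/(1/ε₁ + 1/ε₂ − 1).
T₁⁴ − T₂⁴ = 9.834×10¹⁰ − 6.324×10⁹ = 9.202×10¹⁰ K⁴.
1/ε₁ + 1/ε₂ − 1 = 1.449 + 1.250 − 1 = 1.699.
q = 5.67×10⁻⁸ × 9.202×10¹⁰ / 1.699.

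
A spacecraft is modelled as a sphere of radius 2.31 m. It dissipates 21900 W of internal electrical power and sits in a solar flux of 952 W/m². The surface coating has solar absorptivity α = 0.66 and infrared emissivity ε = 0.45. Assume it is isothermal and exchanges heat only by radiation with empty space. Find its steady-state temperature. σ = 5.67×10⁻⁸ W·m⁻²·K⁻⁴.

T ≈ 371 K

At steady state, absorbed solar power + internal power = radiated power.
Absorbed: α·S·A_cross = 0.66·952·16.76 = 10530 W (cross-section πr²).
Total input = 10530 + 21900 = 32430 W.
Radiated: εσ·A_surf·T⁴ with A_surf = 4πr² = 67.06 m².
T⁴ = 32430/(0.45·5.67×10⁻⁸·67.06) = 1.896×10¹⁰ K⁴.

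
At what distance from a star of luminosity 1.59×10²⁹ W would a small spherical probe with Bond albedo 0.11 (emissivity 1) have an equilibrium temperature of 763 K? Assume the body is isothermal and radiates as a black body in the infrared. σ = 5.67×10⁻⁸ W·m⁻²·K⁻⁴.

d ≈ 3.83×10¹¹ m

For an isothermal black-emitting sphere, (1−a)S·πr² = σ·4πr²·T⁴ ⇒ S = 4σT⁴/(1−a).
S = 4·5.67×10⁻⁸·(763)⁴/0.890 = 86370 W/m².
Flux falls as S = L/(4πd²), so d = √(L/(4πS)) = √(1.59×10²⁹/(4π·86370)).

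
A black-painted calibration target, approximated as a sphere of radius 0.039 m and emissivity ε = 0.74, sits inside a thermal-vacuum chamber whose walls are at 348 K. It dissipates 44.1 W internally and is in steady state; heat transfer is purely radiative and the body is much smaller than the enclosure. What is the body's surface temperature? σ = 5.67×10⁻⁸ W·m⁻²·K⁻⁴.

T ≈ 514 K

For a small grey body in a large enclosure, net radiated power = εσA(T⁴ − T_w⁴).
Steady state: P = εσA(T⁴ − T_w⁴) with A = 4πr² = 0.01911 m².
T⁴ = P/(εσA) + T_w⁴ = 44.1/(0.74·5.67×10⁻⁸·0.01911) + (348)⁴
    = 5.499×10¹⁰ + 1.467×10¹⁰ = 6.966×10¹⁰ K⁴.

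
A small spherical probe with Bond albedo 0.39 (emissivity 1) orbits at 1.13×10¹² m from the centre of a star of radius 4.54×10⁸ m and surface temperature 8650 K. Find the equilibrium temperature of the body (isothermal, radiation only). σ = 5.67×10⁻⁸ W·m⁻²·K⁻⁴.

The star's surface emits σT_*⁴; at distance d the flux is S = σT_*⁴(R_*/d)².
S = 5.67×10⁻⁸·(8650)⁴·(4.54×10⁸/1.13×10¹²)² = 51.24 W/m².
For an isothermal sphere T⁴ = (1−a)S/(4σ) = 1.378×10⁸ K⁴.

T ≈ 108 K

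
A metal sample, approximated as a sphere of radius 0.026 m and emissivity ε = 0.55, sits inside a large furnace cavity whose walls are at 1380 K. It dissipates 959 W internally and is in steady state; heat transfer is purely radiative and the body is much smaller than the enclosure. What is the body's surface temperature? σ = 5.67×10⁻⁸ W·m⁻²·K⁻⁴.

T ≈ 1640 K

For a small grey body in a large enclosure, net radiated power = εσA(T⁴ − T_w⁴).
Steady state: P = εσA(T⁴ − T_w⁴) with A = 4πr² = 0.008495 m².
T⁴ = P/(εσA) + T_w⁴ = 959/(0.55·5.67×10⁻⁸·0.008495) + (1380)⁴
    = 3.620×10¹² + 3.627×10¹² = 7.247×10¹² K⁴.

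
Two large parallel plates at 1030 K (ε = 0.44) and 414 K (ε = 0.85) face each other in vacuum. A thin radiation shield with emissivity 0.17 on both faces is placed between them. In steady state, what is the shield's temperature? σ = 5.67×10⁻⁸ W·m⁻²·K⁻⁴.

T_s ≈ 854 K

In steady state the net flux on the hot side equals that on the cold side.
σ(T₁⁴−T_s⁴)/D₁ = σ(T_s⁴−T₂⁴)/D₂, with D₁ = 1/ε₁+1/ε_s−1 = 7.155, D₂ = 1/ε_s+1/ε₂−1 = 6.059.
Solve for T_s⁴: T_s⁴ = (D₂·T₁⁴ + D₁·T₂⁴)/(D₁+D₂) = 5.320×10¹¹ K⁴.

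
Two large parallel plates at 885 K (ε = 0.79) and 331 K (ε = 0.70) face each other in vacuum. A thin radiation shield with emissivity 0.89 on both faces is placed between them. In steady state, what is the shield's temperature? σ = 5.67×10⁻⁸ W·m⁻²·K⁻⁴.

T_s ≈ 758 K

In steady state the net flux on the hot side equals that on the cold side.
σ(T₁⁴−T_s⁴)/D₁ = σ(T_s⁴−T₂⁴)/D₂, with D₁ = 1/ε₁+1/ε_s−1 = 1.389, D₂ = 1/ε_s+1/ε₂−1 = 1.552.
Solve for T_s⁴: T_s⁴ = (D₂·T₁⁴ + D₁·T₂⁴)/(D₁+D₂) = 3.294×10¹¹ K⁴.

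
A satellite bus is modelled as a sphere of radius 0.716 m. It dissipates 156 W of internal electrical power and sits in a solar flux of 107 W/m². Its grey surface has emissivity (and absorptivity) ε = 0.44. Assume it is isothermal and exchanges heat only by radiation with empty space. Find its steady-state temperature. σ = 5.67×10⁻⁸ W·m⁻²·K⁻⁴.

T ≈ 195 K

At steady state, absorbed solar power + internal power = radiated power.
Absorbed: α·S·A_cross = 0.44·107·1.611 = 75.82 W (cross-section πr²).
Total input = 75.82 + 156 = 231.8 W.
Radiated: εσ·A_surf·T⁴ with A_surf = 4πr² = 6.442 m².
T⁴ = 231.8/(0.44·5.67×10⁻⁸·6.442) = 1.442×10⁹ K⁴.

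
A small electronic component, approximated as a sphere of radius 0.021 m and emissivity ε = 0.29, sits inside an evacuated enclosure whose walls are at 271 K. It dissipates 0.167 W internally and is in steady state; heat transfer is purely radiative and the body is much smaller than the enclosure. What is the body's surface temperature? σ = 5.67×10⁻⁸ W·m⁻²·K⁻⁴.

For a small grey body in a large enclosure, net radiated power = εσA(T⁴ − T_w⁴).
Steady state: P = εσA(T⁴ − T_w⁴) with A = 4πr² = 0.005542 m².
T⁴ = P/(εσA) + T_w⁴ = 0.167/(0.29·5.67×10⁻⁸·0.005542) + (271)⁴
    = 1.833×10⁹ + 5.394×10⁹ = 7.226×10⁹ K⁴.

T ≈ 292 K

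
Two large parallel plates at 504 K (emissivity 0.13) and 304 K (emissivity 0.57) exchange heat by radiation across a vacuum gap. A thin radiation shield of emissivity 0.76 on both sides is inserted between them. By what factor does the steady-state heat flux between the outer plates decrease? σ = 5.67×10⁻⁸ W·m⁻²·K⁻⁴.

factor ≈ 1.19

Without shield: q₀ = σΔ(T⁴)/(1/ε₁+1/ε₂−1) with denominator 8.447.
With shield the two gaps are in series; the resistances add: (1/ε₁+1/ε_s−1)+(1/ε_s+1/ε₂−1) = 8.008+2.070 = 10.08.
Heat-flux ratio q₀/q = 10.08/8.447.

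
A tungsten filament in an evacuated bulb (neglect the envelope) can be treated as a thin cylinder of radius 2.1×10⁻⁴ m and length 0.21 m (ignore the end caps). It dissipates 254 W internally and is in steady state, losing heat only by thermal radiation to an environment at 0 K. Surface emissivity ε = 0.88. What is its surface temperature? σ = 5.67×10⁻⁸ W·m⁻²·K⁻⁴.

Steady state: internal power = radiated power, P = εσA T⁴.
Radiating area A = 2πrL = 2.771×10⁻⁴ m².
T⁴ = P/(εσA) = 254/(0.88·5.67×10⁻⁸·2.771×10⁻⁴) = 1.837×10¹³ K⁴.
T = (1.837×10¹³)^(1/4).

T ≈ 2070 K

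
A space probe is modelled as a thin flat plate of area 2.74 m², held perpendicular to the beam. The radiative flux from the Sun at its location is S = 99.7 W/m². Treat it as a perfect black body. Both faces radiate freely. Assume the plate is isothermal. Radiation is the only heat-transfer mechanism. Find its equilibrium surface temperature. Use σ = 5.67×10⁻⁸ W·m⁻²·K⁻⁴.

At equilibrium, absorbed power = emitted power.
Absorbing cross-section = A = 2.740 m²; emitting surface = 2A = 5.480 m² (ratio 2).
S·A_cross = εσ·A_surf·T⁴  ⇒  T⁴ = S/(2σ).
T⁴ = 1.00·99.7/(2·5.67×10⁻⁸) = 8.792×10⁸ K⁴.
T = (8.792×10⁸)^(1/4).

T ≈ 172 K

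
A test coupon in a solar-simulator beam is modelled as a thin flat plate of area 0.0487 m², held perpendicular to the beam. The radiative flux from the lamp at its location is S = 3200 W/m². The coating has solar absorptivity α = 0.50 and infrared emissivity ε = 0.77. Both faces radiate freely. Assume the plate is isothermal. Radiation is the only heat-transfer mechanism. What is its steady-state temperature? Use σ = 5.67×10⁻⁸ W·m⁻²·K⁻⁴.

At equilibrium, absorbed power = emitted power.
Absorbing cross-section = A = 0.04870 m²; emitting surface = 2A = 0.09740 m² (ratio 2).
αS·A_cross = εσ·A_surf·T⁴  ⇒  T⁴ = αS/(ε·2σ).
T⁴ = 0.500·3200/(0.77·2·5.67×10⁻⁸) = 1.832×10¹⁰ K⁴.
T = (1.832×10¹⁰)^(1/4).

T ≈ 368 K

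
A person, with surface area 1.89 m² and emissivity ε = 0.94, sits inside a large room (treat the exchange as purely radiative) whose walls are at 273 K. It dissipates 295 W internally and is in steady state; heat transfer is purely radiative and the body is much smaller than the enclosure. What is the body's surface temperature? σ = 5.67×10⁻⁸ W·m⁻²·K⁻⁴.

T ≈ 303 K

For a small grey body in a large enclosure, net radiated power = εσA(T⁴ − T_w⁴).
Steady state: P = εσA(T⁴ − T_w⁴) with A = 1.89 m².
T⁴ = P/(εσA) + T_w⁴ = 295/(0.94·5.67×10⁻⁸·1.890) + (273)⁴
    = 2.929×10⁹ + 5.555×10⁹ = 8.483×10⁹ K⁴.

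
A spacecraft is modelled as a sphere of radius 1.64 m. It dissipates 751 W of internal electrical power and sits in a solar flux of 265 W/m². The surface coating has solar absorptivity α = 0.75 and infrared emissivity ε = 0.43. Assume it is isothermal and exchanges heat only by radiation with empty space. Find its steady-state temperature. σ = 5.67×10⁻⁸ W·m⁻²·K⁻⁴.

T ≈ 233 K

At steady state, absorbed solar power + internal power = radiated power.
Absorbed: α·S·A_cross = 0.75·265·8.450 = 1679 W (cross-section πr²).
Total input = 1679 + 751 = 2430 W.
Radiated: εσ·A_surf·T⁴ with A_surf = 4πr² = 33.80 m².
T⁴ = 2430/(0.43·5.67×10⁻⁸·33.80) = 2.949×10⁹ K⁴.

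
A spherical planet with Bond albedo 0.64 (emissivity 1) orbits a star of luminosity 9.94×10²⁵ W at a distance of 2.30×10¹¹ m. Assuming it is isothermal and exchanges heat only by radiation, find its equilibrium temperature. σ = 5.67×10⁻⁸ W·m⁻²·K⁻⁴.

First find the stellar flux at distance d: S = L/(4πd²) = 9.94×10²⁵/(4π·(2.30×10¹¹)²) = 149.5 W/m².
For an isothermal sphere, absorbed (1−a)S·πr² = emitted σ·4πr²·T⁴, so T⁴ = (1−a)S/(4σ).
T⁴ = 0.360·149.5/(4·5.67×10⁻⁸) = 2.373×10⁸ K⁴.

T ≈ 124 K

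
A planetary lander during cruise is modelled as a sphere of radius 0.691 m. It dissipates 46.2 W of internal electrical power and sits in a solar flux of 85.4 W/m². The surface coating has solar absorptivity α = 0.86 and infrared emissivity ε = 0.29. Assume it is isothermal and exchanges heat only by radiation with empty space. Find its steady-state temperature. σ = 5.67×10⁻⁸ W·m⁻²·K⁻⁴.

At steady state, absorbed solar power + internal power = radiated power.
Absorbed: α·S·A_cross = 0.86·85.4·1.500 = 110.2 W (cross-section πr²).
Total input = 110.2 + 46.2 = 156.4 W.
Radiated: εσ·A_surf·T⁴ with A_surf = 4πr² = 6.000 m².
T⁴ = 156.4/(0.29·5.67×10⁻⁸·6.000) = 1.585×10⁹ K⁴.

T ≈ 200 K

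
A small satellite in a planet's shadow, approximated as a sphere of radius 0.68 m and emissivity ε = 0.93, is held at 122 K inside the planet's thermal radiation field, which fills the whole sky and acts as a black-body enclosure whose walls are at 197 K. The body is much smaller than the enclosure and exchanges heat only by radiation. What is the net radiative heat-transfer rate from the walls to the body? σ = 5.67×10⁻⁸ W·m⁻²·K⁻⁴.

P_net ≈ 394 W

For a small grey body in a large enclosure: P_net = εσA(T_body⁴ − T_wall⁴).
A = 4πr² = 5.811 m²; T_body⁴ − T_wall⁴ = 2.215×10⁸ − 1.506×10⁹ = -1.285×10⁹ K⁴.
|P_net| = 0.93·5.67×10⁻⁸·5.811·1.285×10⁹.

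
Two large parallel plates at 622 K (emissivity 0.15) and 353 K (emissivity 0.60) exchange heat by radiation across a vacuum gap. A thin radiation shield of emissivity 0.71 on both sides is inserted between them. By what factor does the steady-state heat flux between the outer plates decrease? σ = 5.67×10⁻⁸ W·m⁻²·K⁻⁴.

Without shield: q₀ = σΔ(T⁴)/(1/ε₁+1/ε₂−1) with denominator 7.333.
With shield the two gaps are in series; the resistances add: (1/ε₁+1/ε_s−1)+(1/ε_s+1/ε₂−1) = 7.075+2.075 = 9.150.
Heat-flux ratio q₀/q = 9.150/7.333.

factor ≈ 1.25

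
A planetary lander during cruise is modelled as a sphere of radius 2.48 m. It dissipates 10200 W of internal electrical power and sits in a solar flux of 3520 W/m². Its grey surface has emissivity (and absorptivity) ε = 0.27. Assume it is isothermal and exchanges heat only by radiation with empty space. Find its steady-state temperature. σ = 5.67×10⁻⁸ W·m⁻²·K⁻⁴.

At steady state, absorbed solar power + internal power = radiated power.
Absorbed: α·S·A_cross = 0.27·3520·19.32 = 18360 W (cross-section πr²).
Total input = 18360 + 10200 = 28560 W.
Radiated: εσ·A_surf·T⁴ with A_surf = 4πr² = 77.29 m².
T⁴ = 28560/(0.27·5.67×10⁻⁸·77.29) = 2.414×10¹⁰ K⁴.

T ≈ 394 K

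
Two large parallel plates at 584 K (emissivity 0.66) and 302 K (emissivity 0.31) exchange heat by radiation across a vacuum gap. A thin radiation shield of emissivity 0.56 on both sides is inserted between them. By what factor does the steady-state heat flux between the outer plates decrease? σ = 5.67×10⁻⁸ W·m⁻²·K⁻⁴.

Without shield: q₀ = σΔ(T⁴)/(1/ε₁+1/ε₂−1) with denominator 3.741.
With shield the two gaps are in series; the resistances add: (1/ε₁+1/ε_s−1)+(1/ε_s+1/ε₂−1) = 2.301+4.012 = 6.312.
Heat-flux ratio q₀/q = 6.312/3.741.

factor ≈ 1.69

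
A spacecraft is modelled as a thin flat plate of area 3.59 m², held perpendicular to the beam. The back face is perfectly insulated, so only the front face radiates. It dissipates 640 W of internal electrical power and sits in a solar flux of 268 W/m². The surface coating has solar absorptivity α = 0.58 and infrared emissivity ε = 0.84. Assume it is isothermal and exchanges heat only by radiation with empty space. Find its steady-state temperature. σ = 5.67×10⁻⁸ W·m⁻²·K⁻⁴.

T ≈ 289 K

At steady state, absorbed solar power + internal power = radiated power.
Absorbed: α·S·A_cross = 0.58·268·3.590 = 558.0 W (cross-section A).
Total input = 558.0 + 640 = 1198 W.
Radiated: εσ·A_surf·T⁴ with A_surf = A = 3.590 m².
T⁴ = 1198/(0.84·5.67×10⁻⁸·3.590) = 7.007×10⁹ K⁴.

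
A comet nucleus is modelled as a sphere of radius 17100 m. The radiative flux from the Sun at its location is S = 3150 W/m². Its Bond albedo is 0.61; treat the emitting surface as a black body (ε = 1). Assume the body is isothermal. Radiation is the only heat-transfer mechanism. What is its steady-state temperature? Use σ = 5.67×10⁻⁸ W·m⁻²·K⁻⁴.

T ≈ 271 K

At equilibrium, absorbed power = emitted power.
Absorbing cross-section = πr² = 9.186×10⁸ m²; emitting surface = 4πr² = 3.675×10⁹ m² (ratio 4).
(1−a)S·A_cross = εσ·A_surf·T⁴  ⇒  T⁴ = (1−a)S/(4σ).
T⁴ = 0.390·3150/(4·5.67×10⁻⁸) = 5.417×10⁹ K⁴.
T = (5.417×10⁹)^(1/4).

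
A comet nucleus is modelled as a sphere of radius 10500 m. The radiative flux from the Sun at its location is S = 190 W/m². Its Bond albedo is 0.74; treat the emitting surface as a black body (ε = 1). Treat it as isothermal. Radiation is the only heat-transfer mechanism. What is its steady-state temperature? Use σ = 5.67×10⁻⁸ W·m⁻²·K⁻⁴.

At equilibrium, absorbed power = emitted power.
Absorbing cross-section = πr² = 3.464×10⁸ m²; emitting surface = 4πr² = 1.385×10⁹ m² (ratio 4).
(1−a)S·A_cross = εσ·A_surf·T⁴  ⇒  T⁴ = (1−a)S/(4σ).
T⁴ = 0.260·190/(4·5.67×10⁻⁸) = 2.178×10⁸ K⁴.
T = (2.178×10⁸)^(1/4).

T ≈ 121 K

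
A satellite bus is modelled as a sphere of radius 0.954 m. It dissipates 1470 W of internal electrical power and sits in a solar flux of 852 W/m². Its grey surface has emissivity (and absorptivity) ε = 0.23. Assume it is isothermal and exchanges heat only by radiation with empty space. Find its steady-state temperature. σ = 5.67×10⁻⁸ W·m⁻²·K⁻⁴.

T ≈ 342 K

At steady state, absorbed solar power + internal power = radiated power.
Absorbed: α·S·A_cross = 0.23·852·2.859 = 560.3 W (cross-section πr²).
Total input = 560.3 + 1470 = 2030 W.
Radiated: εσ·A_surf·T⁴ with A_surf = 4πr² = 11.44 m².
T⁴ = 2030/(0.23·5.67×10⁻⁸·11.44) = 1.361×10¹⁰ K⁴.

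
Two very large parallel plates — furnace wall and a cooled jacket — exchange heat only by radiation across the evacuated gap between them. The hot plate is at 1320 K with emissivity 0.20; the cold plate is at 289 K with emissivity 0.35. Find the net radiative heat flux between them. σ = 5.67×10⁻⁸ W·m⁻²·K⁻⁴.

q ≈ 25000 W/m²

For two infinite grey parallel plates, q = σ(T₁⁴ − T₂⁴)/(1/ε₁ + 1/ε₂ − 1).
T₁⁴ − T₂⁴ = 3.036×10¹² − 6.976×10⁹ = 3.029×10¹² K⁴.
1/ε₁ + 1/ε₂ − 1 = 5.000 + 2.857 − 1 = 6.857.
q = 5.67×10⁻⁸ × 3.029×10¹² / 6.857.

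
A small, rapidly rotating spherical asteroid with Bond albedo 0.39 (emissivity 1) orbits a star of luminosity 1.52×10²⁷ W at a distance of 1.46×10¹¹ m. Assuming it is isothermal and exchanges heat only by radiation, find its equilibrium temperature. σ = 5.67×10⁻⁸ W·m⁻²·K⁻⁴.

First find the stellar flux at distance d: S = L/(4πd²) = 1.52×10²⁷/(4π·(1.46×10¹¹)²) = 5675 W/m².
For an isothermal sphere, absorbed (1−a)S·πr² = emitted σ·4πr²·T⁴, so T⁴ = (1−a)S/(4σ).
T⁴ = 0.610·5675/(4·5.67×10⁻⁸) = 1.526×10¹⁰ K⁴.

T ≈ 351 K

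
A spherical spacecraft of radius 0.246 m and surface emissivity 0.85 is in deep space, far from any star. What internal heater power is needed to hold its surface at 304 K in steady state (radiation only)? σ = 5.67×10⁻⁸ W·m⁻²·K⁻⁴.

P = εσ·4πr²·T⁴.
4πr² = 0.7605 m²; T⁴ = 8.541×10⁹ K⁴.
P = 0.85·5.67×10⁻⁸·0.7605·8.541×10⁹.

P ≈ 313 W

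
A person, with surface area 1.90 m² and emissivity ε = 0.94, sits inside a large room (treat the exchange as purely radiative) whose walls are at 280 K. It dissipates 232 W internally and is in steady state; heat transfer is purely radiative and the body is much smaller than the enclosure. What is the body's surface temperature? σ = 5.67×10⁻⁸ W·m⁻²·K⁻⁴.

T ≈ 303 K

For a small grey body in a large enclosure, net radiated power = εσA(T⁴ − T_w⁴).
Steady state: P = εσA(T⁴ − T_w⁴) with A = 1.90 m².
T⁴ = P/(εσA) + T_w⁴ = 232/(0.94·5.67×10⁻⁸·1.900) + (280)⁴
    = 2.291×10⁹ + 6.147×10⁹ = 8.438×10⁹ K⁴.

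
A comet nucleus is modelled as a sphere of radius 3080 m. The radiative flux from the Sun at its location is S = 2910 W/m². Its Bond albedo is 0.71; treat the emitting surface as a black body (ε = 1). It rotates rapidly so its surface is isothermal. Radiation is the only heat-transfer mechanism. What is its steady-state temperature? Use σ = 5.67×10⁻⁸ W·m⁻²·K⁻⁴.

T ≈ 247 K

At equilibrium, absorbed power = emitted power.
Absorbing cross-section = πr² = 2.980×10⁷ m²; emitting surface = 4πr² = 1.192×10⁸ m² (ratio 4).
(1−a)S·A_cross = εσ·A_surf·T⁴  ⇒  T⁴ = (1−a)S/(4σ).
T⁴ = 0.290·2910/(4·5.67×10⁻⁸) = 3.721×10⁹ K⁴.
T = (3.721×10⁹)^(1/4).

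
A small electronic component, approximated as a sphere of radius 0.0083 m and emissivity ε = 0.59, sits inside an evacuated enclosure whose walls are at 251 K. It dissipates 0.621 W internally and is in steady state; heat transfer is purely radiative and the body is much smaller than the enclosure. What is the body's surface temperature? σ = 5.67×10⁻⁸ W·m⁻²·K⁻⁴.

T ≈ 399 K

For a small grey body in a large enclosure, net radiated power = εσA(T⁴ − T_w⁴).
Steady state: P = εσA(T⁴ − T_w⁴) with A = 4πr² = 8.657×10⁻⁴ m².
T⁴ = P/(εσA) + T_w⁴ = 0.621/(0.59·5.67×10⁻⁸·8.657×10⁻⁴) + (251)⁴
    = 2.144×10¹⁰ + 3.969×10⁹ = 2.541×10¹⁰ K⁴.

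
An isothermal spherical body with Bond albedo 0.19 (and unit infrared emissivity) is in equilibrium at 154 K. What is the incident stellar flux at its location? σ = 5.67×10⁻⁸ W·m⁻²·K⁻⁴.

S ≈ 157 W/m²

(1−a)S·πr² = σ·4πr²·T⁴ ⇒ S = 4σT⁴/(1−a).
S = 4·5.67×10⁻⁸·5.624×10⁸/0.810.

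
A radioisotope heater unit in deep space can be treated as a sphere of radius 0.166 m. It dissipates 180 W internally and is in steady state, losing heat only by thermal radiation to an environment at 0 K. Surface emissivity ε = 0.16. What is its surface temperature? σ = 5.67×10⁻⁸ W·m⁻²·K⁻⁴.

T ≈ 489 K

Steady state: internal power = radiated power, P = εσA T⁴.
Radiating area A = 4πr² = 0.3463 m².
T⁴ = P/(εσA) = 180/(0.16·5.67×10⁻⁸·0.3463) = 5.730×10¹⁰ K⁴.
T = (5.730×10¹⁰)^(1/4).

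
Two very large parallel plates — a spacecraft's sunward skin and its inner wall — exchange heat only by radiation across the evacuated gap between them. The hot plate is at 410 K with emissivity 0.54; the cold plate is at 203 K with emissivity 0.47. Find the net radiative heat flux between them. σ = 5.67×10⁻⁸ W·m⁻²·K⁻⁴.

q ≈ 505 W/m²

For two infinite grey parallel plates, q = σ(T₁⁴ − T₂⁴)/(1/ε₁ + 1/ε₂ − 1).
T₁⁴ − T₂⁴ = 2.826×10¹⁰ − 1.698×10⁹ = 2.656×10¹⁰ K⁴.
1/ε₁ + 1/ε₂ − 1 = 1.852 + 2.128 − 1 = 2.980.
q = 5.67×10⁻⁸ × 2.656×10¹⁰ / 2.980.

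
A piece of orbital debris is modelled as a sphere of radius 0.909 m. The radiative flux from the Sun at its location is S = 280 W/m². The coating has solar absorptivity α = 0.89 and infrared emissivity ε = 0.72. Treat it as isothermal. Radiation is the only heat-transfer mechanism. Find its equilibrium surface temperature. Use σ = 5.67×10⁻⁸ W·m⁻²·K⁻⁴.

T ≈ 198 K

At equilibrium, absorbed power = emitted power.
Absorbing cross-section = πr² = 2.596 m²; emitting surface = 4πr² = 10.38 m² (ratio 4).
αS·A_cross = εσ·A_surf·T⁴  ⇒  T⁴ = αS/(ε·4σ).
T⁴ = 0.890·280/(0.72·4·5.67×10⁻⁸) = 1.526×10⁹ K⁴.
T = (1.526×10⁹)^(1/4).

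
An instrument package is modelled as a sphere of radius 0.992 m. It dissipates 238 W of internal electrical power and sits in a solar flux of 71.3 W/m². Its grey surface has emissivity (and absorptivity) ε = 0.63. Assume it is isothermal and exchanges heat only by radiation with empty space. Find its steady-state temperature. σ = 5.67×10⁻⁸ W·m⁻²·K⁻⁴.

T ≈ 171 K

At steady state, absorbed solar power + internal power = radiated power.
Absorbed: α·S·A_cross = 0.63·71.3·3.092 = 138.9 W (cross-section πr²).
Total input = 138.9 + 238 = 376.9 W.
Radiated: εσ·A_surf·T⁴ with A_surf = 4πr² = 12.37 m².
T⁴ = 376.9/(0.63·5.67×10⁻⁸·12.37) = 8.532×10⁸ K⁴.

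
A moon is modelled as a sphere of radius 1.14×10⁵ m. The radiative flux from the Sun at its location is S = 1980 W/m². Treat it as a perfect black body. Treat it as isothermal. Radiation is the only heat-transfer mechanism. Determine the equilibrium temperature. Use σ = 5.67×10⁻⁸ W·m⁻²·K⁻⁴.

T ≈ 306 K

At equilibrium, absorbed power = emitted power.
Absorbing cross-section = πr² = 4.083×10¹⁰ m²; emitting surface = 4πr² = 1.633×10¹¹ m² (ratio 4).
S·A_cross = εσ·A_surf·T⁴  ⇒  T⁴ = S/(4σ).
T⁴ = 1.00·1980/(4·5.67×10⁻⁸) = 8.730×10⁹ K⁴.
T = (8.730×10⁹)^(1/4).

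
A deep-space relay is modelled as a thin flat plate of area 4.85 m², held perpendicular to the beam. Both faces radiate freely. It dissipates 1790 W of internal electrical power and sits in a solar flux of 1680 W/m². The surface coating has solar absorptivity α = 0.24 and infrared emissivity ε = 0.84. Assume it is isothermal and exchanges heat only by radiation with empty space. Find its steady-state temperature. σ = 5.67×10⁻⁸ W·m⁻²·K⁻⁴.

At steady state, absorbed solar power + internal power = radiated power.
Absorbed: α·S·A_cross = 0.24·1680·4.850 = 1956 W (cross-section A).
Total input = 1956 + 1790 = 3746 W.
Radiated: εσ·A_surf·T⁴ with A_surf = 2A = 9.700 m².
T⁴ = 3746/(0.84·5.67×10⁻⁸·9.700) = 8.107×10⁹ K⁴.

T ≈ 300 K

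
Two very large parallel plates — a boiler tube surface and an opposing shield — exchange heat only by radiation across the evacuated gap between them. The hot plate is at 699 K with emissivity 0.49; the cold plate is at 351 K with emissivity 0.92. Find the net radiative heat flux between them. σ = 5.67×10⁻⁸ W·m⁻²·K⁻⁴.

For two infinite grey parallel plates, q = σ(T₁⁴ − T₂⁴)/(1/ε₁ + 1/ε₂ − 1).
T₁⁴ − T₂⁴ = 2.387×10¹¹ − 1.518×10¹⁰ = 2.236×10¹¹ K⁴.
1/ε₁ + 1/ε₂ − 1 = 2.041 + 1.087 − 1 = 2.128.
q = 5.67×10⁻⁸ × 2.236×10¹¹ / 2.128.

q ≈ 5960 W/m²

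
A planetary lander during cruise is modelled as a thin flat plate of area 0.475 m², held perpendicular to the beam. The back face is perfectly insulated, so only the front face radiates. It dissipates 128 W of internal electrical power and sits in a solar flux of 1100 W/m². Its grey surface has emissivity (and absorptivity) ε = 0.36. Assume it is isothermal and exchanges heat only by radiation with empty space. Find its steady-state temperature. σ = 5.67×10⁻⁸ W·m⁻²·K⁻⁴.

T ≈ 425 K

At steady state, absorbed solar power + internal power = radiated power.
Absorbed: α·S·A_cross = 0.36·1100·0.4750 = 188.1 W (cross-section A).
Total input = 188.1 + 128 = 316.1 W.
Radiated: εσ·A_surf·T⁴ with A_surf = A = 0.4750 m².
T⁴ = 316.1/(0.36·5.67×10⁻⁸·0.4750) = 3.260×10¹⁰ K⁴.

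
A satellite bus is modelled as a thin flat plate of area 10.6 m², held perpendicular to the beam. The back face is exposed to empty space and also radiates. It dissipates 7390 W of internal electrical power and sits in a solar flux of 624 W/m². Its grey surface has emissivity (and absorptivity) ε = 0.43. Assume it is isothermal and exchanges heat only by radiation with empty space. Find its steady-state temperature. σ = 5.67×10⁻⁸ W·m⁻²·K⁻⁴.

T ≈ 375 K

At steady state, absorbed solar power + internal power = radiated power.
Absorbed: α·S·A_cross = 0.43·624·10.60 = 2844 W (cross-section A).
Total input = 2844 + 7390 = 10230 W.
Radiated: εσ·A_surf·T⁴ with A_surf = 2A = 21.20 m².
T⁴ = 10230/(0.43·5.67×10⁻⁸·21.20) = 1.980×10¹⁰ K⁴.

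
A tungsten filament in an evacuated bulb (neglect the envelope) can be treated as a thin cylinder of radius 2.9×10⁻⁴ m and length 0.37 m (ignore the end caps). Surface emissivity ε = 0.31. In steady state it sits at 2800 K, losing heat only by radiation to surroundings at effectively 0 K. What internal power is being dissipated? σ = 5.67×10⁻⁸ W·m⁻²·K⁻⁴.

P ≈ 728 W

Steady state: P = εσA T⁴.
A = 2πrL = 6.742×10⁻⁴ m²; T⁴ = (2800)⁴ = 6.147×10¹³ K⁴.
P = 0.31 × 5.67×10⁻⁸ × 6.742×10⁻⁴ × 6.147×10¹³.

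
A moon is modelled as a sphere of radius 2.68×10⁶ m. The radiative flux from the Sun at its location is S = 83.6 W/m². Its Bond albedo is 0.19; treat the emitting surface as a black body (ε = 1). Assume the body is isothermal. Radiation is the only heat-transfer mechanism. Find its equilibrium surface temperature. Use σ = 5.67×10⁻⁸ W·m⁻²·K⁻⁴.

T ≈ 131 K

At equilibrium, absorbed power = emitted power.
Absorbing cross-section = πr² = 2.256×10¹³ m²; emitting surface = 4πr² = 9.026×10¹³ m² (ratio 4).
(1−a)S·A_cross = εσ·A_surf·T⁴  ⇒  T⁴ = (1−a)S/(4σ).
T⁴ = 0.810·83.6/(4·5.67×10⁻⁸) = 2.986×10⁸ K⁴.
T = (2.986×10⁸)^(1/4).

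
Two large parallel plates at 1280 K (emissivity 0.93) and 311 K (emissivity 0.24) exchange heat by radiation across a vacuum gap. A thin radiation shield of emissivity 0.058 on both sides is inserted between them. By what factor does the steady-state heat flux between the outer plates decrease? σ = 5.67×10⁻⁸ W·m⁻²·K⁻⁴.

factor ≈ 8.89

Without shield: q₀ = σΔ(T⁴)/(1/ε₁+1/ε₂−1) with denominator 4.242.
With shield the two gaps are in series; the resistances add: (1/ε₁+1/ε_s−1)+(1/ε_s+1/ε₂−1) = 17.32+20.41 = 37.72.
Heat-flux ratio q₀/q = 37.72/4.242.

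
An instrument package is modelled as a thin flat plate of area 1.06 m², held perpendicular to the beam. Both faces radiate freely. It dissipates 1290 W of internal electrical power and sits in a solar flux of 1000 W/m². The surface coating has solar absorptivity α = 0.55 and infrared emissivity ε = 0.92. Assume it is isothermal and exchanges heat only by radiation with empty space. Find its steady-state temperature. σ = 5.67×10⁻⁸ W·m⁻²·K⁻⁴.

T ≈ 361 K

At steady state, absorbed solar power + internal power = radiated power.
Absorbed: α·S·A_cross = 0.55·1000·1.060 = 583.0 W (cross-section A).
Total input = 583.0 + 1290 = 1873 W.
Radiated: εσ·A_surf·T⁴ with A_surf = 2A = 2.120 m².
T⁴ = 1873/(0.92·5.67×10⁻⁸·2.120) = 1.694×10¹⁰ K⁴.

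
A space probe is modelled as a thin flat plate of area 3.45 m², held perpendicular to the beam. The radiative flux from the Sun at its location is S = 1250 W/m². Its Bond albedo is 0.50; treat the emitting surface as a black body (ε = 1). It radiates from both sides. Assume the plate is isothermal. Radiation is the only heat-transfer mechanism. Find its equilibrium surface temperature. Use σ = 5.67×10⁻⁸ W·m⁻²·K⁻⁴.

T ≈ 272 K

At equilibrium, absorbed power = emitted power.
Absorbing cross-section = A = 3.450 m²; emitting surface = 2A = 6.900 m² (ratio 2).
(1−a)S·A_cross = εσ·A_surf·T⁴  ⇒  T⁴ = (1−a)S/(2σ).
T⁴ = 0.500·1250/(2·5.67×10⁻⁸) = 5.511×10⁹ K⁴.
T = (5.511×10⁹)^(1/4).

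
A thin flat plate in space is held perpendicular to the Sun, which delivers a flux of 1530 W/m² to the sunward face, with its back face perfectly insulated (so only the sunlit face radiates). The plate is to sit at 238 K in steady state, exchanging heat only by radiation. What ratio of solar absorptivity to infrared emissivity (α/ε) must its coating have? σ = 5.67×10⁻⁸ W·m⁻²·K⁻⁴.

Balance: αS·A = εσ·1A·T⁴ ⇒ α/ε = σT⁴/S.
α/ε = 5.67×10⁻⁸·(238)⁴/1530 = 5.67×10⁻⁸·3.209×10⁹/1530.

α/ε ≈ 0.119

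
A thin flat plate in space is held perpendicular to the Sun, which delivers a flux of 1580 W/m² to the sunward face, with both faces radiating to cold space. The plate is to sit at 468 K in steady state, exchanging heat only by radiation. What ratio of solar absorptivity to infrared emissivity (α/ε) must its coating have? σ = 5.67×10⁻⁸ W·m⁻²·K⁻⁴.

Balance: αS·A = εσ·2A·T⁴ ⇒ α/ε = 2σT⁴/S.
α/ε = 2·5.67×10⁻⁸·(468)⁴/1580 = 2·5.67×10⁻⁸·4.797×10¹⁰/1580.

α/ε ≈ 3.44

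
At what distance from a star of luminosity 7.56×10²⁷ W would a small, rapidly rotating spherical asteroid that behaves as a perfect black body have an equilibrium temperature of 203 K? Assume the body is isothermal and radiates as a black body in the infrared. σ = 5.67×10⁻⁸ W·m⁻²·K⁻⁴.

d ≈ 1.25×10¹² m

For an isothermal black-emitting sphere, (1−a)S·πr² = σ·4πr²·T⁴ ⇒ S = 4σT⁴/(1−a).
S = 4·5.67×10⁻⁸·(203)⁴/1.00 = 385.1 W/m².
Flux falls as S = L/(4πd²), so d = √(L/(4πS)) = √(7.56×10²⁷/(4π·385.1)).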